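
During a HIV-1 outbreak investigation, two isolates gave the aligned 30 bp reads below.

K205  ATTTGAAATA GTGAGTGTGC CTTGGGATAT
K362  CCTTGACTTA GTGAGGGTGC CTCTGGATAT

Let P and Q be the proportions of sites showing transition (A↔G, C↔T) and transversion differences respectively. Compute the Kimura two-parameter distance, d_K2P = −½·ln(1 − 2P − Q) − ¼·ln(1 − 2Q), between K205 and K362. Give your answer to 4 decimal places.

0.2797

Mismatches occur at site 1 (A↔C, transversion), site 2 (T↔C, transition), site 7 (A↔C, transversion), site 8 (A↔T, transversion), site 16 (T↔G, transversion), site 23 (T↔C, transition), site 24 (G↔T, transversion).
Of the 7 differences, 2 transitions and 5 transversions over 30 sites: P = 2/30 = 0.066667, Q = 5/30 = 0.166667.
d = −0.5·ln(0.699999) − 0.25·ln(0.666666) = −0.5·(-0.356676) − 0.25·(-0.405466) = 0.2797.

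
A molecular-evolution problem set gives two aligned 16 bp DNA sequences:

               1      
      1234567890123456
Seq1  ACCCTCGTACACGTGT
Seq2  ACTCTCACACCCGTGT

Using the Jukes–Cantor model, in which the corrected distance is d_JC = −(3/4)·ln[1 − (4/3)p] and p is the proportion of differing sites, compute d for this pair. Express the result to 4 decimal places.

0.3041

Differing sites — 3:C/T; 7:G/A; 8:T/C; 11:A/C.
p = 4/16 = 0.250000.
d = −0.75 · ln(1 − (4/3)·0.250000) = −0.75 · ln(0.666667) = −0.75 · (-0.405465) = 0.3041.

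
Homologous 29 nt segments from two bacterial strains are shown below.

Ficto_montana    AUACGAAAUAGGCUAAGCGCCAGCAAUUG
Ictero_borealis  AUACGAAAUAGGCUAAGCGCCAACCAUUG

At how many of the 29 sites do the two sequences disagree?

Mismatches occur at site 23 (G/A), site 25 (A/C).
That gives 2 mismatches out of 29 aligned sites, so the Hamming distance is 2.

2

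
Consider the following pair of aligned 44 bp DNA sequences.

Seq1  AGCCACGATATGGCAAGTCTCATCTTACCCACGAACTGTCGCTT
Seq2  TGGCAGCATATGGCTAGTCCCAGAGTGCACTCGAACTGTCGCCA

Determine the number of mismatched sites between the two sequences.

Differing sites — 1:A/T; 3:C/G; 6:C/G; 7:G/C; 15:A/T; 20:T/C; 23:T/G; 24:C/A; 25:T/G; 27:A/G; 29:C/A; 31:A/T; 43:T/C; 44:T/A.
That gives 14 mismatches out of 44 aligned sites, so the Hamming distance is 14.

14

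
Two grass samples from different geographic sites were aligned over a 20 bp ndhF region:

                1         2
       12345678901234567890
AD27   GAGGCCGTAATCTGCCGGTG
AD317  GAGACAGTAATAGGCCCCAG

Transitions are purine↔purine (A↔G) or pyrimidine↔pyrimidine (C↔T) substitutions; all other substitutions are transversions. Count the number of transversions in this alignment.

Differing sites — 4:G/A (Ti); 6:C/A (Tv); 12:C/A (Tv); 13:T/G (Tv); 17:G/C (Tv); 18:G/C (Tv); 19:T/A (Tv).
Of the 7 differences, 1 transition and 6 transversions, so the answer is 6.

6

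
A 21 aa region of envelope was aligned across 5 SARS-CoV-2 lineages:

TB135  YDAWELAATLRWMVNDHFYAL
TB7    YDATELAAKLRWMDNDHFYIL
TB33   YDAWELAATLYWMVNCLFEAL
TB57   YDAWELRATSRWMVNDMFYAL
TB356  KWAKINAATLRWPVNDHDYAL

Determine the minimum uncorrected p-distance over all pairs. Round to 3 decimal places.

Pairwise Hamming distances:
  TB135 vs TB7: 4
  TB135 vs TB33: 4
  TB135 vs TB57: 3
  TB135 vs TB356: 7
  TB7 vs TB33: 8
  TB7 vs TB57: 7
  TB7 vs TB356: 10
  TB33 vs TB57: 6
  TB33 vs TB356: 11
  TB57 vs TB356: 10
The smallest is 3 mismatches, between TB135 and TB57; p = 3/21 = 0.143.

0.143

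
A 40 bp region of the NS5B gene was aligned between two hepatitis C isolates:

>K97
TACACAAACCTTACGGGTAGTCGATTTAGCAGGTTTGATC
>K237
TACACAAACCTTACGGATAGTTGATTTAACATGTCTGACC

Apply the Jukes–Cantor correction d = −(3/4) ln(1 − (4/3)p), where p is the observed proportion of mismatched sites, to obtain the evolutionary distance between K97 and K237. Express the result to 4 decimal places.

0.1674

Mismatches occur at site 17 (G/A), site 22 (C/T), site 29 (G/A), site 32 (G/T), site 35 (T/C), site 39 (T/C).
p = 6/40 = 0.150000.
d = −0.75 · ln(1 − (4/3)·0.150000) = −0.75 · ln(0.800000) = −0.75 · (-0.223144) = 0.1674.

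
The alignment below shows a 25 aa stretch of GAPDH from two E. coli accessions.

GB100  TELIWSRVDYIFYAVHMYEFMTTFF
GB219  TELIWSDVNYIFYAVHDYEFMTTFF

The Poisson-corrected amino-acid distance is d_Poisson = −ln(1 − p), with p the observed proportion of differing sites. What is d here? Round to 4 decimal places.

0.1278

Mismatches occur at site 7 (R↔D), site 9 (D↔N), site 17 (M↔D).
p = 3/25 = 0.120000.
d = −ln(1 − 0.120000) = −ln(0.880000) = 0.1278.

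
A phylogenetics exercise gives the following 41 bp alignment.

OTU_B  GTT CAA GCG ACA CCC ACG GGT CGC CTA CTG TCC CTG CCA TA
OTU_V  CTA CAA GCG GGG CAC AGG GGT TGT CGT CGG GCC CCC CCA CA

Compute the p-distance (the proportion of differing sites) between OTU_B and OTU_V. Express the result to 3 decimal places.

0.390

Mismatches occur at site 1 (G↔C), site 3 (T↔A), site 10 (A↔G), site 11 (C↔G), site 12 (A↔G), site 14 (C↔A), site 17 (C↔G), site 22 (C↔T), site 24 (C↔T), site 26 (T↔G), site 27 (A↔T), site 29 (T↔G), site 31 (T↔G), site 35 (T↔C), site 36 (G↔C), site 40 (T↔C).
There are 16 differences over 41 sites, so p = 16/41 = 0.390.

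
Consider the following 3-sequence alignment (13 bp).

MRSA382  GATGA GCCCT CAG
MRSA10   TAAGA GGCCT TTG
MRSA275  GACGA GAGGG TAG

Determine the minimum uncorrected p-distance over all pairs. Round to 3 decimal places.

0.385

Pairwise Hamming distances:
  MRSA382 vs MRSA10: 5
  MRSA382 vs MRSA275: 6
  MRSA10 vs MRSA275: 7
The smallest is 5 mismatches, between MRSA382 and MRSA10; p = 5/13 = 0.385.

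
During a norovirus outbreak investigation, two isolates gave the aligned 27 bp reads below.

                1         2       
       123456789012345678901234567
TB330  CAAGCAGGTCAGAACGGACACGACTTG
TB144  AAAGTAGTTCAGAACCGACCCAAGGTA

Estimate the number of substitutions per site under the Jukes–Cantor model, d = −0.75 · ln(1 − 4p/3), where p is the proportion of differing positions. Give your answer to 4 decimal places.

The sequences differ at positions 1 (C/A), 5 (C/T), 8 (G/T), 16 (G/C), 20 (A/C), 22 (G/A), 24 (C/G), 25 (T/G), 27 (G/A).
p = 9/27 = 0.333333.
d = −0.75 · ln(1 − (4/3)·0.333333) = −0.75 · ln(0.555556) = −0.75 · (-0.587786) = 0.4408.

0.4408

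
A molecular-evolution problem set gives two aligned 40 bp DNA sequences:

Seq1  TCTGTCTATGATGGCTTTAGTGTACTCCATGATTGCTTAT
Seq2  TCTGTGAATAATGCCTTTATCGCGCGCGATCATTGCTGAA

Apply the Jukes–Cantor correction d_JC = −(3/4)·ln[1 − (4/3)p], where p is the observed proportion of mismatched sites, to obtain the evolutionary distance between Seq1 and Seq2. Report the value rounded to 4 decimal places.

The sequences differ at positions 6 (C/G), 7 (T/A), 10 (G/A), 14 (G/C), 20 (G/T), 21 (T/C), 23 (T/C), 24 (A/G), 26 (T/G), 28 (C/G), 31 (G/C), 38 (T/G), 40 (T/A).
p = 13/40 = 0.325000.
d = −0.75 · ln(1 − (4/3)·0.325000) = −0.75 · ln(0.566667) = −0.75 · (-0.567983) = 0.4260.

0.4260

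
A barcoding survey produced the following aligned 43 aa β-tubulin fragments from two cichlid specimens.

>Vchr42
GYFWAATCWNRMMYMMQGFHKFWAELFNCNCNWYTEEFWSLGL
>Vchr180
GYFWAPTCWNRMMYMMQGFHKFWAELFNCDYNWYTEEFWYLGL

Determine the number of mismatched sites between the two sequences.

Differing sites — 6:A/P; 30:N/D; 31:C/Y; 40:S/Y.
That gives 4 mismatches out of 43 aligned sites, so the Hamming distance is 4.

4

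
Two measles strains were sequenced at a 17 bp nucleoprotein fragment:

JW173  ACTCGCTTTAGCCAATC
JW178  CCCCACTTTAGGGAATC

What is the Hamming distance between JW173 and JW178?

5

The sequences differ at positions 1 (A/C), 3 (T/C), 5 (G/A), 12 (C/G), 13 (C/G).
That gives 5 mismatches out of 17 aligned sites, so the Hamming distance is 5.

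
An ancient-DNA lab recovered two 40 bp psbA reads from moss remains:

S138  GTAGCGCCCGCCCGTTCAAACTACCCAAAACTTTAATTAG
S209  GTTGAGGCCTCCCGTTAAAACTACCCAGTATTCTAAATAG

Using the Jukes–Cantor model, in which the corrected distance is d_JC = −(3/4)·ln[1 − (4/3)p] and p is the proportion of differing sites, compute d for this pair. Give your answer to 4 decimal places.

0.3041

Mismatches occur at site 3 (A/T), site 5 (C/A), site 7 (C/G), site 10 (G/T), site 17 (C/A), site 28 (A/G), site 29 (A/T), site 31 (C/T), site 33 (T/C), site 37 (T/A).
p = 10/40 = 0.250000.
d = −0.75 · ln(1 − (4/3)·0.250000) = −0.75 · ln(0.666667) = −0.75 · (-0.405465) = 0.3041.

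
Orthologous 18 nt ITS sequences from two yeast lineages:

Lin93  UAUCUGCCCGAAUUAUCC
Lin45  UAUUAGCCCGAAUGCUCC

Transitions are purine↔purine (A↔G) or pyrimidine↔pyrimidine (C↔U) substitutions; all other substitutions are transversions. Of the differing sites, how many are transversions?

Mismatches occur at site 4 (C/U, transition), site 5 (U/A, transversion), site 14 (U/G, transversion), site 15 (A/C, transversion).
Of the 4 differences, 1 transition and 3 transversions, so the answer is 3.

3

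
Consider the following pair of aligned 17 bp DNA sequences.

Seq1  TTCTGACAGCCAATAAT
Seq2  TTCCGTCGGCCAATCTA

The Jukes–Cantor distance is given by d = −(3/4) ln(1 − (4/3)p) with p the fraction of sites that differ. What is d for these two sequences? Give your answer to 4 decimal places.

Differing sites — 4:T/C; 6:A/T; 8:A/G; 15:A/C; 16:A/T; 17:T/A.
p = 6/17 = 0.352941.
d = −0.75 · ln(1 − (4/3)·0.352941) = −0.75 · ln(0.529412) = −0.75 · (-0.635988) = 0.4770.

0.4770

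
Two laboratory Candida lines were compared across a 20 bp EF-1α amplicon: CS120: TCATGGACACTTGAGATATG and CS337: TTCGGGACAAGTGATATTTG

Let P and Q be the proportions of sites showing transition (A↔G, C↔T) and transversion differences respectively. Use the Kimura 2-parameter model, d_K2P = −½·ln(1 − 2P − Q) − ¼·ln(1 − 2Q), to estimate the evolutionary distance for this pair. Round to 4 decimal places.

0.4845

Mismatches occur at site 2 (C/T, transition), site 3 (A/C, transversion), site 4 (T/G, transversion), site 10 (C/A, transversion), site 11 (T/G, transversion), site 15 (G/T, transversion), site 18 (A/T, transversion).
Of the 7 differences, 1 transition and 6 transversions over 20 sites: P = 1/20 = 0.050000, Q = 6/20 = 0.300000.
d = −0.5·ln(0.600000) − 0.25·ln(0.400000) = −0.5·(-0.510826) − 0.25·(-0.916291) = 0.4845.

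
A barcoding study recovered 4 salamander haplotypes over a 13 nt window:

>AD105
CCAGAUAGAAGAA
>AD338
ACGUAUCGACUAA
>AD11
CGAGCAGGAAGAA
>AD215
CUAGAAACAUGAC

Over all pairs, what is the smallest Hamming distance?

Pairwise Hamming distances:
  AD105 vs AD338: 6
  AD105 vs AD11: 4
  AD105 vs AD215: 5
  AD338 vs AD11: 9
  AD338 vs AD215: 10
  AD11 vs AD215: 6
The smallest is 4, between AD105 and AD11.

4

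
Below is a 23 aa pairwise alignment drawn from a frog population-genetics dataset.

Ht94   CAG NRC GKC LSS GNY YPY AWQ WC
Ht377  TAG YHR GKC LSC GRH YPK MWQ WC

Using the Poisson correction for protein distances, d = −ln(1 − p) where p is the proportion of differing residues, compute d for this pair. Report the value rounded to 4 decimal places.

Mismatches occur at site 1 (C→T), site 4 (N→Y), site 5 (R→H), site 6 (C→R), site 12 (S→C), site 14 (N→R), site 15 (Y→H), site 18 (Y→K), site 19 (A→M).
p = 9/23 = 0.391304.
d = −ln(1 − 0.391304) = −ln(0.608696) = 0.4964.

0.4964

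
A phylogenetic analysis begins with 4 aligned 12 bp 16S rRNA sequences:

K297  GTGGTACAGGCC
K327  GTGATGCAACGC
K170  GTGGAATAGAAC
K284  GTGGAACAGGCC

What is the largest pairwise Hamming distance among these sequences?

7

Pairwise Hamming distances:
  K297 vs K327: 5
  K297 vs K170: 4
  K297 vs K284: 1
  K327 vs K170: 7
  K327 vs K284: 6
  K170 vs K284: 3
The largest is 7, between K327 and K170.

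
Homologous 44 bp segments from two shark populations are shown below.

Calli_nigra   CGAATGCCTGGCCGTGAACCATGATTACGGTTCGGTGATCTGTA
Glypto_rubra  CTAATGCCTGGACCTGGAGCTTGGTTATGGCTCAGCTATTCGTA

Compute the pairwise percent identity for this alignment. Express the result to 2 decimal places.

The sequences differ at positions 2 (G/T), 12 (C/A), 14 (G/C), 17 (A/G), 19 (C/G), 21 (A/T), 24 (A/G), 28 (C/T), 31 (T/C), 34 (G/A), 36 (T/C), 37 (G/T), 40 (C/T), 41 (T/C).
30 of the 44 sites match, so the percent identity is 30/44 × 100 = 68.18%.

68.18%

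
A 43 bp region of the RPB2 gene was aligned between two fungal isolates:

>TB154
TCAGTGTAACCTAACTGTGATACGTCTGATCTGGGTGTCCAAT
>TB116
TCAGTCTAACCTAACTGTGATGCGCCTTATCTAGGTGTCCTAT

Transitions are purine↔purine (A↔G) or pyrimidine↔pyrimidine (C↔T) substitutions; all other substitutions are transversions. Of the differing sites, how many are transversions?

Differing sites — 6:G/C (Tv); 22:A/G (Ti); 25:T/C (Ti); 28:G/T (Tv); 33:G/A (Ti); 41:A/T (Tv).
Of the 6 differences, 3 transitions and 3 transversions, so the answer is 3.

3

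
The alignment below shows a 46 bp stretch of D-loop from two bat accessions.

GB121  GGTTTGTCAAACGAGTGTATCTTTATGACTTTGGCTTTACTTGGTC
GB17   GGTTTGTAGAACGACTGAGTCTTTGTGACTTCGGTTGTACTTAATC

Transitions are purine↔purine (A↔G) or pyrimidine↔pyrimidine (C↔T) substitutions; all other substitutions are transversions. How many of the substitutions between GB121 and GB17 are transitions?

7

The sequences differ at positions 8 (C/A, transversion), 9 (A/G, transition), 15 (G/C, transversion), 18 (T/A, transversion), 19 (A/G, transition), 25 (A/G, transition), 32 (T/C, transition), 35 (C/T, transition), 37 (T/G, transversion), 43 (G/A, transition), 44 (G/A, transition).
Of the 11 differences, 7 transitions and 4 transversions, so the answer is 7.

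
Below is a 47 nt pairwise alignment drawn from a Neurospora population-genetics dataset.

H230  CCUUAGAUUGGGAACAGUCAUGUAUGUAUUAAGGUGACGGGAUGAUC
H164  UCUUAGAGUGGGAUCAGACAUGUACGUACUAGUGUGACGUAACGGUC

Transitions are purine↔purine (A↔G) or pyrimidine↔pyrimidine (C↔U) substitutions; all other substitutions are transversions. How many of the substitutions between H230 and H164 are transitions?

7

Mismatches occur at site 1 (C/U, transition), site 8 (U/G, transversion), site 14 (A/U, transversion), site 18 (U/A, transversion), site 25 (U/C, transition), site 29 (U/C, transition), site 32 (A/G, transition), site 33 (G/U, transversion), site 40 (G/U, transversion), site 41 (G/A, transition), site 43 (U/C, transition), site 45 (A/G, transition).
Of the 12 differences, 7 transitions and 5 transversions, so the answer is 7.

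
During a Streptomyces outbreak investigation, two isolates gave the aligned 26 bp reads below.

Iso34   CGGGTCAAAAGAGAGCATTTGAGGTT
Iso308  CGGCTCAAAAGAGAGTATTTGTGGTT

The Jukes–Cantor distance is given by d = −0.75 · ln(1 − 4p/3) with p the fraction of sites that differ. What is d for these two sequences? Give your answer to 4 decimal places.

0.1253

The sequences differ at positions 4 (G/C), 16 (C/T), 22 (A/T).
p = 3/26 = 0.115385.
d = −0.75 · ln(1 − (4/3)·0.115385) = −0.75 · ln(0.846153) = −0.75 · (-0.167055) = 0.1253.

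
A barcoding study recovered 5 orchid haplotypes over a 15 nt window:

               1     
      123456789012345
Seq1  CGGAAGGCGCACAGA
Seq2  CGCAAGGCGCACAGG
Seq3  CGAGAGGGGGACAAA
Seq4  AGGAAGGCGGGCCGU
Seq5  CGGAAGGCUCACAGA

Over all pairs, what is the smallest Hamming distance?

Pairwise Hamming distances:
  Seq1 vs Seq2: 2
  Seq1 vs Seq3: 5
  Seq1 vs Seq4: 5
  Seq1 vs Seq5: 1
  Seq2 vs Seq3: 6
  Seq2 vs Seq4: 6
  Seq2 vs Seq5: 3
  Seq3 vs Seq4: 8
  Seq3 vs Seq5: 6
  Seq4 vs Seq5: 6
The smallest is 1, between Seq1 and Seq5.

1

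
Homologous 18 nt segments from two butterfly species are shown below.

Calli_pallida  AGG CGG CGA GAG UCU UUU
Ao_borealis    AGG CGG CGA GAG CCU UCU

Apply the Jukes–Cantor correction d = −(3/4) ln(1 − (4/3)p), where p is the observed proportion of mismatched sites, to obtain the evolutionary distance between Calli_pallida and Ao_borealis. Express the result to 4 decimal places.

The sequences differ at positions 13 (U/C), 17 (U/C).
p = 2/18 = 0.111111.
d = −0.75 · ln(1 − (4/3)·0.111111) = −0.75 · ln(0.851852) = −0.75 · (-0.160342) = 0.1203.

0.1203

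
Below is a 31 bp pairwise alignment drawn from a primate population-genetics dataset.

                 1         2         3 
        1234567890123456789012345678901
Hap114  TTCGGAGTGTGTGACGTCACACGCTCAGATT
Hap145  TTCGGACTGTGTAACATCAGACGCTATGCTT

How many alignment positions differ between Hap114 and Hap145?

Mismatches occur at site 7 (G→C), site 13 (G→A), site 16 (G→A), site 20 (C→G), site 26 (C→A), site 27 (A→T), site 29 (A→C).
That gives 7 mismatches out of 31 aligned sites, so the Hamming distance is 7.

7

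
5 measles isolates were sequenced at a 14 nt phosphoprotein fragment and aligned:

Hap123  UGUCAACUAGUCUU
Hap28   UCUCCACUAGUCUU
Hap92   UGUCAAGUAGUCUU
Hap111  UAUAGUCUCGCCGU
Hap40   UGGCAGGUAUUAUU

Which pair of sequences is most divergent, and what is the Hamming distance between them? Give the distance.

11

Pairwise Hamming distances:
  Hap123 vs Hap28: 2
  Hap123 vs Hap92: 1
  Hap123 vs Hap111: 7
  Hap123 vs Hap40: 5
  Hap28 vs Hap92: 3
  Hap28 vs Hap111: 7
  Hap28 vs Hap40: 7
  Hap92 vs Hap111: 8
  Hap92 vs Hap40: 4
  Hap111 vs Hap40: 11
The largest is 11, between Hap111 and Hap40.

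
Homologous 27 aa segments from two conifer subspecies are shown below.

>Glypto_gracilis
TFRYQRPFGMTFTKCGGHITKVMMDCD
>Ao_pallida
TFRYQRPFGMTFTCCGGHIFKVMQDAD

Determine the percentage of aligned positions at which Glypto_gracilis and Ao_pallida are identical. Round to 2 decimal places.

The sequences differ at positions 14 (K/C), 20 (T/F), 24 (M/Q), 26 (C/A).
23 of the 27 sites match, so the percent identity is 23/27 × 100 = 85.19%.

85.19%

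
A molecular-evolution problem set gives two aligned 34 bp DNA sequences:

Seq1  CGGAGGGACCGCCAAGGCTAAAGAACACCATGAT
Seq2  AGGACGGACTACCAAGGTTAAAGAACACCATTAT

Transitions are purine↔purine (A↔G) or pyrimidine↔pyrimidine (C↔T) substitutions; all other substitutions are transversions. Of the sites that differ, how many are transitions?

3

Mismatches occur at site 1 (C→A, transversion), site 5 (G→C, transversion), site 10 (C→T, transition), site 11 (G→A, transition), site 18 (C→T, transition), site 32 (G→T, transversion).
Of the 6 differences, 3 transitions and 3 transversions, so the answer is 3.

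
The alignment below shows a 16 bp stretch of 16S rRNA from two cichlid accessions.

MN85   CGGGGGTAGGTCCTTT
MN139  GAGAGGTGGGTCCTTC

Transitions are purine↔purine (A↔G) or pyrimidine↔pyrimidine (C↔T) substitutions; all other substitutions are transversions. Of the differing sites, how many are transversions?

Differing sites — 1:C/G (Tv); 2:G/A (Ti); 4:G/A (Ti); 8:A/G (Ti); 16:T/C (Ti).
Of the 5 differences, 4 transitions and 1 transversion, so the answer is 1.

1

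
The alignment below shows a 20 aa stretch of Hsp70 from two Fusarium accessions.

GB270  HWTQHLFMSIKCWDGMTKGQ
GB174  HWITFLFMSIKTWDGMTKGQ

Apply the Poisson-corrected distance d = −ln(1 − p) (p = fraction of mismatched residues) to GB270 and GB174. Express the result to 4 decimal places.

The sequences differ at positions 3 (T/I), 4 (Q/T), 5 (H/F), 12 (C/T).
p = 4/20 = 0.200000.
d = −ln(1 − 0.200000) = −ln(0.800000) = 0.2231.

0.2231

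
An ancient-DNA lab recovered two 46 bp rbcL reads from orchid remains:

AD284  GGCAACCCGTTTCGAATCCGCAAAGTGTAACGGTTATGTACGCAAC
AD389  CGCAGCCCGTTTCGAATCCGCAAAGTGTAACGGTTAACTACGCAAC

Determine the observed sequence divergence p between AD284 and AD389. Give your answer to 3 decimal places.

Mismatches occur at site 1 (G→C), site 5 (A→G), site 37 (T→A), site 38 (G→C).
There are 4 differences over 46 sites, so p = 4/46 = 0.087.

0.087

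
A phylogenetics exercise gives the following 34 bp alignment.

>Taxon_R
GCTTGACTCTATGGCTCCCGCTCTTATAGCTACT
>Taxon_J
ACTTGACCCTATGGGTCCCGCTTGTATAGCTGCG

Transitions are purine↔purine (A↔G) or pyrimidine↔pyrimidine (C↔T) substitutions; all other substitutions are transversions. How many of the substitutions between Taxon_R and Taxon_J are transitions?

Differing sites — 1:G/A (Ti); 8:T/C (Ti); 15:C/G (Tv); 23:C/T (Ti); 24:T/G (Tv); 32:A/G (Ti); 34:T/G (Tv).
Of the 7 differences, 4 transitions and 3 transversions, so the answer is 4.

4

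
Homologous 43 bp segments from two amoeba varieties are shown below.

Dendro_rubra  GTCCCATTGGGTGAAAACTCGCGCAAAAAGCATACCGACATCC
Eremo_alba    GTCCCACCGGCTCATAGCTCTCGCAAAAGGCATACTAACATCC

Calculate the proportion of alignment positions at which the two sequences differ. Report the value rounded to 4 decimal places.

Mismatches occur at site 7 (T/C), site 8 (T/C), site 11 (G/C), site 13 (G/C), site 15 (A/T), site 17 (A/G), site 21 (G/T), site 29 (A/G), site 36 (C/T), site 37 (G/A).
There are 10 differences over 43 sites, so p = 10/43 = 0.2326.

0.2326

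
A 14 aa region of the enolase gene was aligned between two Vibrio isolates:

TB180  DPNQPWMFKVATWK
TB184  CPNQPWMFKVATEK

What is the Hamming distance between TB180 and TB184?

Differing sites — 1:D/C; 13:W/E.
That gives 2 mismatches out of 14 aligned sites, so the Hamming distance is 2.

2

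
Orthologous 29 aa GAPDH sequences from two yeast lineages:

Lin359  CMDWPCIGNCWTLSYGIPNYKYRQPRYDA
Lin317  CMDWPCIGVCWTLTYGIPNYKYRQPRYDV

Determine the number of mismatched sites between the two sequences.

3

Mismatches occur at site 9 (N↔V), site 14 (S↔T), site 29 (A↔V).
That gives 3 mismatches out of 29 aligned sites, so the Hamming distance is 3.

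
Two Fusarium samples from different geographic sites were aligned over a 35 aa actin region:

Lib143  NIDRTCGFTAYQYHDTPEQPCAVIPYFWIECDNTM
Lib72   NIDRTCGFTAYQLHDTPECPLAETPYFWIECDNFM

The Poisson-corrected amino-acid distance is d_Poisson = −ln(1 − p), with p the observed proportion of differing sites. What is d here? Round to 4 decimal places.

Differing sites — 13:Y/L; 19:Q/C; 21:C/L; 23:V/E; 24:I/T; 34:T/F.
p = 6/35 = 0.171429.
d = −ln(1 − 0.171429) = −ln(0.828571) = 0.1881.

0.1881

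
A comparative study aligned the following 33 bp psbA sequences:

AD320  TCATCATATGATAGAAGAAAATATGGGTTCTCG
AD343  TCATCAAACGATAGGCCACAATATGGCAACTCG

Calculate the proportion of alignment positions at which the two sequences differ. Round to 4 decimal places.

0.2727

Differing sites — 7:T/A; 9:T/C; 15:A/G; 16:A/C; 17:G/C; 19:A/C; 27:G/C; 28:T/A; 29:T/A.
There are 9 differences over 33 sites, so p = 9/33 = 0.2727.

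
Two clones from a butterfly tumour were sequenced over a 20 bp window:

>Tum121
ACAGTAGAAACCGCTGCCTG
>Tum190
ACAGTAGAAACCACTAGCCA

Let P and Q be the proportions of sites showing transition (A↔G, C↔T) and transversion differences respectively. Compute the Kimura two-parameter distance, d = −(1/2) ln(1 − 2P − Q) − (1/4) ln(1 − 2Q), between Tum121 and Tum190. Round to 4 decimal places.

The sequences differ at positions 13 (G/A, transition), 16 (G/A, transition), 17 (C/G, transversion), 19 (T/C, transition), 20 (G/A, transition).
Of the 5 differences, 4 transitions and 1 transversion over 20 sites: P = 4/20 = 0.200000, Q = 1/20 = 0.050000.
d = −0.5·ln(0.550000) − 0.25·ln(0.900000) = −0.5·(-0.597837) − 0.25·(-0.105361) = 0.3253.

0.3253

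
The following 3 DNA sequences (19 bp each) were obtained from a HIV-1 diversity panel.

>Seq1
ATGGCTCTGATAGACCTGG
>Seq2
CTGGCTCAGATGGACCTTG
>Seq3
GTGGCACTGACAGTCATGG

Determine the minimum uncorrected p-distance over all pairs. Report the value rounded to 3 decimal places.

0.211

Pairwise Hamming distances:
  Seq1 vs Seq2: 4
  Seq1 vs Seq3: 5
  Seq2 vs Seq3: 8
The smallest is 4 mismatches, between Seq1 and Seq2; p = 4/19 = 0.211.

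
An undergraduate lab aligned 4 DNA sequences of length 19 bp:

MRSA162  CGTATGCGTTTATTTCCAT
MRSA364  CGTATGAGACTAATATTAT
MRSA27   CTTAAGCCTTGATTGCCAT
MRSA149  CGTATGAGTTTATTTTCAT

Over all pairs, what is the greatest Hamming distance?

11

Pairwise Hamming distances:
  MRSA162 vs MRSA364: 7
  MRSA162 vs MRSA27: 5
  MRSA162 vs MRSA149: 2
  MRSA364 vs MRSA27: 11
  MRSA364 vs MRSA149: 5
  MRSA27 vs MRSA149: 7
The largest is 11, between MRSA364 and MRSA27.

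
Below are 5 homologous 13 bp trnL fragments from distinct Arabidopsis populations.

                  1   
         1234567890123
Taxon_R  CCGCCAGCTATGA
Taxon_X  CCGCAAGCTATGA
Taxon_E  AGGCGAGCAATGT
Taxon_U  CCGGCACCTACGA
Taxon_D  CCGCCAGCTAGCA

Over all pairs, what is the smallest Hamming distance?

1

Pairwise Hamming distances:
  Taxon_R vs Taxon_X: 1
  Taxon_R vs Taxon_E: 5
  Taxon_R vs Taxon_U: 3
  Taxon_R vs Taxon_D: 2
  Taxon_X vs Taxon_E: 5
  Taxon_X vs Taxon_U: 4
  Taxon_X vs Taxon_D: 3
  Taxon_E vs Taxon_U: 8
  Taxon_E vs Taxon_D: 7
  Taxon_U vs Taxon_D: 4
The smallest is 1, between Taxon_R and Taxon_X.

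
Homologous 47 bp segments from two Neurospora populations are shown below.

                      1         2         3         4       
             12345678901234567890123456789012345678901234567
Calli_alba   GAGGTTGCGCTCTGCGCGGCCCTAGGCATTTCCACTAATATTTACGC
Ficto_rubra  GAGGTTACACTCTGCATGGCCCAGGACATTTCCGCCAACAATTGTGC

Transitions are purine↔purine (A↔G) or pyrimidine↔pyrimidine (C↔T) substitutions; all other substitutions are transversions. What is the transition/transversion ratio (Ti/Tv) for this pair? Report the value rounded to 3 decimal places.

5.500

Differing sites — 7:G/A (Ti); 9:G/A (Ti); 16:G/A (Ti); 17:C/T (Ti); 23:T/A (Tv); 24:A/G (Ti); 26:G/A (Ti); 34:A/G (Ti); 36:T/C (Ti); 39:T/C (Ti); 41:T/A (Tv); 44:A/G (Ti); 45:C/T (Ti).
Of the 13 differences, 11 transitions and 2 transversions, so Ti/Tv = 11/2 = 5.500.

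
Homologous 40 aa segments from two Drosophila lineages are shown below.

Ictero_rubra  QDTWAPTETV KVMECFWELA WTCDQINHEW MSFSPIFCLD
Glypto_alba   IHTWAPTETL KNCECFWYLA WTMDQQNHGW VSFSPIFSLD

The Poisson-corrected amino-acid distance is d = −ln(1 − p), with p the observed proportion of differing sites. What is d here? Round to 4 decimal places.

The sequences differ at positions 1 (Q/I), 2 (D/H), 10 (V/L), 12 (V/N), 13 (M/C), 18 (E/Y), 23 (C/M), 26 (I/Q), 29 (E/G), 31 (M/V), 38 (C/S).
p = 11/40 = 0.275000.
d = −ln(1 − 0.275000) = −ln(0.725000) = 0.3216.

0.3216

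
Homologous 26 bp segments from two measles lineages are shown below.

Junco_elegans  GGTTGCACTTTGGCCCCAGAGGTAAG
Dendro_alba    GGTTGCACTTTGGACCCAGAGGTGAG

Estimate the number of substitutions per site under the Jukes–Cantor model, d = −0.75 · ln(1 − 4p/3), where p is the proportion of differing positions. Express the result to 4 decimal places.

The sequences differ at positions 14 (C/A), 24 (A/G).
p = 2/26 = 0.076923.
d = −0.75 · ln(1 − (4/3)·0.076923) = −0.75 · ln(0.897436) = −0.75 · (-0.108213) = 0.0812.

0.0812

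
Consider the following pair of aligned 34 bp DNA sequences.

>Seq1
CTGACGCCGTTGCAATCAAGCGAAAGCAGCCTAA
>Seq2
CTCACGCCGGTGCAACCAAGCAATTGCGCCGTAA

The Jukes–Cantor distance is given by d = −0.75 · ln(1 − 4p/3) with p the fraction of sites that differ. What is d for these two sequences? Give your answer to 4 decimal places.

0.3265

Differing sites — 3:G/C; 10:T/G; 16:T/C; 22:G/A; 24:A/T; 25:A/T; 28:A/G; 29:G/C; 31:C/G.
p = 9/34 = 0.264706.
d = −0.75 · ln(1 − (4/3)·0.264706) = −0.75 · ln(0.647059) = −0.75 · (-0.435318) = 0.3265.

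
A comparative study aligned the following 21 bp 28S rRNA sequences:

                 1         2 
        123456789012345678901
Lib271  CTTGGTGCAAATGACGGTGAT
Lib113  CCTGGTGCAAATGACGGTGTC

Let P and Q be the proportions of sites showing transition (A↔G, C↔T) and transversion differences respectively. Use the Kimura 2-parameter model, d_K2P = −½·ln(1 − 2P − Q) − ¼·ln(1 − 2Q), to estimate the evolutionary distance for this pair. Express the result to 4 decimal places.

0.1610

The sequences differ at positions 2 (T/C, transition), 20 (A/T, transversion), 21 (T/C, transition).
Of the 3 differences, 2 transitions and 1 transversion over 21 sites: P = 2/21 = 0.095238, Q = 1/21 = 0.047619.
d = −0.5·ln(0.761905) − 0.25·ln(0.904762) = −0.5·(-0.271933) − 0.25·(-0.100083) = 0.1610.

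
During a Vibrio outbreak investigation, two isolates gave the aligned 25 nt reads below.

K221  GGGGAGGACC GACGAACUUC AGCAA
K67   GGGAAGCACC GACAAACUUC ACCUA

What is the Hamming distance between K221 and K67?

The sequences differ at positions 4 (G/A), 7 (G/C), 14 (G/A), 22 (G/C), 24 (A/U).
That gives 5 mismatches out of 25 aligned sites, so the Hamming distance is 5.

5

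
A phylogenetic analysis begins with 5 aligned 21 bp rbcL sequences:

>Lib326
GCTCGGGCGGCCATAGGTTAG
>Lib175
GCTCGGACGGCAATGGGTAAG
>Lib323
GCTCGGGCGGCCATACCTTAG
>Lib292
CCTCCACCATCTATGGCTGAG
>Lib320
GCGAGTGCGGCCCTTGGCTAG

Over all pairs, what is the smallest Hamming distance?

2

Pairwise Hamming distances:
  Lib326 vs Lib175: 4
  Lib326 vs Lib323: 2
  Lib326 vs Lib292: 10
  Lib326 vs Lib320: 6
  Lib175 vs Lib323: 6
  Lib175 vs Lib292: 9
  Lib175 vs Lib320: 9
  Lib323 vs Lib292: 10
  Lib323 vs Lib320: 8
  Lib292 vs Lib320: 14
The smallest is 2, between Lib326 and Lib323.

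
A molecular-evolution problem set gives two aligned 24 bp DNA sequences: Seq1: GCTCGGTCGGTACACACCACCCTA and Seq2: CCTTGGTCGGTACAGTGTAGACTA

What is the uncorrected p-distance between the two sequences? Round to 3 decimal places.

0.333

The sequences differ at positions 1 (G/C), 4 (C/T), 15 (C/G), 16 (A/T), 17 (C/G), 18 (C/T), 20 (C/G), 21 (C/A).
There are 8 differences over 24 sites, so p = 8/24 = 0.333.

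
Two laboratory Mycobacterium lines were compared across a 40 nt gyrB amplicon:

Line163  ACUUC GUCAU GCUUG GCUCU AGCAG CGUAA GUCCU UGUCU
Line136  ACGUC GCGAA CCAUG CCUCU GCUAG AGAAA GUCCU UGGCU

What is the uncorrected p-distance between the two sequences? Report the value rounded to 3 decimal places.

0.325

Mismatches occur at site 3 (U→G), site 7 (U→C), site 8 (C→G), site 10 (U→A), site 11 (G→C), site 13 (U→A), site 16 (G→C), site 21 (A→G), site 22 (G→C), site 23 (C→U), site 26 (C→A), site 28 (U→A), site 38 (U→G).
There are 13 differences over 40 sites, so p = 13/40 = 0.325.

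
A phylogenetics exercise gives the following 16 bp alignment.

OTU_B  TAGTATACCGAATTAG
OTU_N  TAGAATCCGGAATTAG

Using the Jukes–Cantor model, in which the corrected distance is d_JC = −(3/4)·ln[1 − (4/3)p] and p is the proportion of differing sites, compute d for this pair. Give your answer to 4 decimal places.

The sequences differ at positions 4 (T/A), 7 (A/C), 9 (C/G).
p = 3/16 = 0.187500.
d = −0.75 · ln(1 − (4/3)·0.187500) = −0.75 · ln(0.750000) = −0.75 · (-0.287682) = 0.2158.

0.2158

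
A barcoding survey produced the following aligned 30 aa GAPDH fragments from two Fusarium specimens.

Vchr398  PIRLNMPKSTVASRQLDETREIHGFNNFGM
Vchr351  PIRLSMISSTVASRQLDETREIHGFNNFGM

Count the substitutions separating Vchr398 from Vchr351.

3

Mismatches occur at site 5 (N↔S), site 7 (P↔I), site 8 (K↔S).
That gives 3 mismatches out of 30 aligned sites, so the Hamming distance is 3.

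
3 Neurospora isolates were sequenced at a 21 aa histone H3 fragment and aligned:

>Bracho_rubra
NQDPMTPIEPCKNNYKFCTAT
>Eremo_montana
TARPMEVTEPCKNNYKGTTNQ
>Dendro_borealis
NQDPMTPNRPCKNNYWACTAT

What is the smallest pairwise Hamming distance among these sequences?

Pairwise Hamming distances:
  Bracho_rubra vs Eremo_montana: 10
  Bracho_rubra vs Dendro_borealis: 4
  Eremo_montana vs Dendro_borealis: 12
The smallest is 4, between Bracho_rubra and Dendro_borealis.

4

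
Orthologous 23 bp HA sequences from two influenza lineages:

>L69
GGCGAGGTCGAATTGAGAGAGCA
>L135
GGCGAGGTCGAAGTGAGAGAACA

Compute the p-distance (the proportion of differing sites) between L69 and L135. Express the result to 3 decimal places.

Differing sites — 13:T/G; 21:G/A.
There are 2 differences over 23 sites, so p = 2/23 = 0.087.

0.087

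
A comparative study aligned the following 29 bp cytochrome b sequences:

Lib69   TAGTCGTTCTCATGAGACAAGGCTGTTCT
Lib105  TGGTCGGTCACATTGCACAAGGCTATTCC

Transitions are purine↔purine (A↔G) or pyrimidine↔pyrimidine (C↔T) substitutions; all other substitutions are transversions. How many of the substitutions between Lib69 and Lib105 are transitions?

The sequences differ at positions 2 (A/G, transition), 7 (T/G, transversion), 10 (T/A, transversion), 14 (G/T, transversion), 15 (A/G, transition), 16 (G/C, transversion), 25 (G/A, transition), 29 (T/C, transition).
Of the 8 differences, 4 transitions and 4 transversions, so the answer is 4.

4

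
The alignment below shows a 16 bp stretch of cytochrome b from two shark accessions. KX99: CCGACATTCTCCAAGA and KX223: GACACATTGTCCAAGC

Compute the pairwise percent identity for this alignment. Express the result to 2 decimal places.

68.75%

Differing sites — 1:C/G; 2:C/A; 3:G/C; 9:C/G; 16:A/C.
11 of the 16 sites match, so the percent identity is 11/16 × 100 = 68.75%.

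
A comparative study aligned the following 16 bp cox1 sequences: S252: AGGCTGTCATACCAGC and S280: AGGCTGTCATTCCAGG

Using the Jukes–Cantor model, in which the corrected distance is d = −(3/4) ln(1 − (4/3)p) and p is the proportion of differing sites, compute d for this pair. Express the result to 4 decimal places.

0.1367

Differing sites — 11:A/T; 16:C/G.
p = 2/16 = 0.125000.
d = −0.75 · ln(1 − (4/3)·0.125000) = −0.75 · ln(0.833333) = −0.75 · (-0.182322) = 0.1367.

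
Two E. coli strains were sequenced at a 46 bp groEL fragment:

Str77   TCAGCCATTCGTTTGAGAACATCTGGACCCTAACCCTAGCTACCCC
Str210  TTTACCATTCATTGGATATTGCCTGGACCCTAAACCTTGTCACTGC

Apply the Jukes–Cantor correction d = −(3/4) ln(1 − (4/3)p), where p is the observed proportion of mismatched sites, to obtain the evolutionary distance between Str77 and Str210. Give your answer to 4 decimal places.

0.4674

Differing sites — 2:C/T; 3:A/T; 4:G/A; 11:G/A; 14:T/G; 17:G/T; 19:A/T; 20:C/T; 21:A/G; 22:T/C; 34:C/A; 38:A/T; 40:C/T; 41:T/C; 44:C/T; 45:C/G.
p = 16/46 = 0.347826.
d = −0.75 · ln(1 − (4/3)·0.347826) = −0.75 · ln(0.536232) = −0.75 · (-0.623188) = 0.4674.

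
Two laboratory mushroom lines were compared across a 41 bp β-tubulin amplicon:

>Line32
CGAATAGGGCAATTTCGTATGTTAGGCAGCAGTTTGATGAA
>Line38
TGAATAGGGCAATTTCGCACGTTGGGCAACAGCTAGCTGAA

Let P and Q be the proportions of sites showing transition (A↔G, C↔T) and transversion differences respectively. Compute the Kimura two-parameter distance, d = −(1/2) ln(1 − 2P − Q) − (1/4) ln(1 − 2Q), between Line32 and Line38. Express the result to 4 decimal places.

0.2345

The sequences differ at positions 1 (C/T, transition), 18 (T/C, transition), 20 (T/C, transition), 24 (A/G, transition), 29 (G/A, transition), 33 (T/C, transition), 35 (T/A, transversion), 37 (A/C, transversion).
Of the 8 differences, 6 transitions and 2 transversions over 41 sites: P = 6/41 = 0.146341, Q = 2/41 = 0.048780.
d = −0.5·ln(0.658538) − 0.25·ln(0.902440) = −0.5·(-0.417733) − 0.25·(-0.102653) = 0.2345.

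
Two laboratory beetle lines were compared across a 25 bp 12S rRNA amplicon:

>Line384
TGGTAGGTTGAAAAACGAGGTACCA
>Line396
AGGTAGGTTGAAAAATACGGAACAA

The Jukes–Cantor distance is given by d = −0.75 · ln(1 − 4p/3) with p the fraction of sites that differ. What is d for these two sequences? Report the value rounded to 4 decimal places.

0.2892

Differing sites — 1:T/A; 16:C/T; 17:G/A; 18:A/C; 21:T/A; 24:C/A.
p = 6/25 = 0.240000.
d = −0.75 · ln(1 − (4/3)·0.240000) = −0.75 · ln(0.680000) = −0.75 · (-0.385662) = 0.2892.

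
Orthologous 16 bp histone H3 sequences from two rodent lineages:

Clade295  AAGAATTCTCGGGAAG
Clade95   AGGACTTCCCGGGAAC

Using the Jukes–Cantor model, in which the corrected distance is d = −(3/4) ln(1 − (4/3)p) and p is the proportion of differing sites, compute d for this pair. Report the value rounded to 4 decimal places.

The sequences differ at positions 2 (A/G), 5 (A/C), 9 (T/C), 16 (G/C).
p = 4/16 = 0.250000.
d = −0.75 · ln(1 − (4/3)·0.250000) = −0.75 · ln(0.666667) = −0.75 · (-0.405465) = 0.3041.

0.3041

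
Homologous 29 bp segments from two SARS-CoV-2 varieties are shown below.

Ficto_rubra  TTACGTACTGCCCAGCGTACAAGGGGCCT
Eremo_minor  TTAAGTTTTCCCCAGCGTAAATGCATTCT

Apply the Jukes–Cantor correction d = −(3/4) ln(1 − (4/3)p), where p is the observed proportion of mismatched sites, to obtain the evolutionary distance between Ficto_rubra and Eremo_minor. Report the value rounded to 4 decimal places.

0.4618

Mismatches occur at site 4 (C/A), site 7 (A/T), site 8 (C/T), site 10 (G/C), site 20 (C/A), site 22 (A/T), site 24 (G/C), site 25 (G/A), site 26 (G/T), site 27 (C/T).
p = 10/29 = 0.344828.
d = −0.75 · ln(1 − (4/3)·0.344828) = −0.75 · ln(0.540229) = −0.75 · (-0.615762) = 0.4618.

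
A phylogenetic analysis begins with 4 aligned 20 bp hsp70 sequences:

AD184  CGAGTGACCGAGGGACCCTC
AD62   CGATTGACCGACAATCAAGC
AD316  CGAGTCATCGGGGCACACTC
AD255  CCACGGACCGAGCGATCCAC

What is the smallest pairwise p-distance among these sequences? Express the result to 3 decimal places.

Pairwise Hamming distances:
  AD184 vs AD62: 8
  AD184 vs AD316: 5
  AD184 vs AD255: 6
  AD62 vs AD316: 10
  AD62 vs AD255: 11
  AD316 vs AD255: 11
The smallest is 5 mismatches, between AD184 and AD316; p = 5/20 = 0.250.

0.250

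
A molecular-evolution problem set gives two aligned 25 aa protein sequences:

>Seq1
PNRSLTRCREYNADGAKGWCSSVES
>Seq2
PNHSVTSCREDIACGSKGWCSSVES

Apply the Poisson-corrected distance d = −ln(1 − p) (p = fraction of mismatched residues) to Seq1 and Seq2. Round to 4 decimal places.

0.3285

The sequences differ at positions 3 (R/H), 5 (L/V), 7 (R/S), 11 (Y/D), 12 (N/I), 14 (D/C), 16 (A/S).
p = 7/25 = 0.280000.
d = −ln(1 − 0.280000) = −ln(0.720000) = 0.3285.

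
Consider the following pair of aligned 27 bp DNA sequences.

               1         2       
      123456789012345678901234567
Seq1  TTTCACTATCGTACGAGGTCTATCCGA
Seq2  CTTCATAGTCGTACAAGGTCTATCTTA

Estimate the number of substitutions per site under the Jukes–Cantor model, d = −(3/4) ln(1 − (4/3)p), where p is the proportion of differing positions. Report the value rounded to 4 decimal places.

The sequences differ at positions 1 (T/C), 6 (C/T), 7 (T/A), 8 (A/G), 15 (G/A), 25 (C/T), 26 (G/T).
p = 7/27 = 0.259259.
d = −0.75 · ln(1 − (4/3)·0.259259) = −0.75 · ln(0.654321) = −0.75 · (-0.424157) = 0.3181.

0.3181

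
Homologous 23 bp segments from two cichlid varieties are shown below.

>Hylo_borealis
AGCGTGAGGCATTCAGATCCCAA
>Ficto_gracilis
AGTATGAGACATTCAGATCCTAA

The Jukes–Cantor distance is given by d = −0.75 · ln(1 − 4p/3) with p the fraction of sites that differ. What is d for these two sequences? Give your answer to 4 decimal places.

0.1979

The sequences differ at positions 3 (C/T), 4 (G/A), 9 (G/A), 21 (C/T).
p = 4/23 = 0.173913.
d = −0.75 · ln(1 − (4/3)·0.173913) = −0.75 · ln(0.768116) = −0.75 · (-0.263815) = 0.1979.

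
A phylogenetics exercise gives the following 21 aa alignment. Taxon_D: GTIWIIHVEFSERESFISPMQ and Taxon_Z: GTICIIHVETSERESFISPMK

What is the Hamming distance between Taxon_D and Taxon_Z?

3

The sequences differ at positions 4 (W/C), 10 (F/T), 21 (Q/K).
That gives 3 mismatches out of 21 aligned sites, so the Hamming distance is 3.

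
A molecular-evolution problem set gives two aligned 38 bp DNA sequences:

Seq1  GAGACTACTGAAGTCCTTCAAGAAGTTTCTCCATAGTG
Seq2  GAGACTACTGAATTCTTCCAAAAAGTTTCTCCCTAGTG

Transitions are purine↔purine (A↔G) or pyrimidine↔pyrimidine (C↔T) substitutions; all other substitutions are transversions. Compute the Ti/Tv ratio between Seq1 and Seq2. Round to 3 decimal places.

1.500

Mismatches occur at site 13 (G↔T, transversion), site 16 (C↔T, transition), site 18 (T↔C, transition), site 22 (G↔A, transition), site 33 (A↔C, transversion).
Of the 5 differences, 3 transitions and 2 transversions, so Ti/Tv = 3/2 = 1.500.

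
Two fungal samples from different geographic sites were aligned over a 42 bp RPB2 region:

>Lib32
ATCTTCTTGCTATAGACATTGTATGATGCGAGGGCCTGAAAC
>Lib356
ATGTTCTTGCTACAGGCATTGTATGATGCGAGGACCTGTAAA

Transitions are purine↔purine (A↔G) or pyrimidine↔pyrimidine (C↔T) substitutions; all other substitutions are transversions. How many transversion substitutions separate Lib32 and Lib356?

Differing sites — 3:C/G (Tv); 13:T/C (Ti); 16:A/G (Ti); 34:G/A (Ti); 39:A/T (Tv); 42:C/A (Tv).
Of the 6 differences, 3 transitions and 3 transversions, so the answer is 3.

3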